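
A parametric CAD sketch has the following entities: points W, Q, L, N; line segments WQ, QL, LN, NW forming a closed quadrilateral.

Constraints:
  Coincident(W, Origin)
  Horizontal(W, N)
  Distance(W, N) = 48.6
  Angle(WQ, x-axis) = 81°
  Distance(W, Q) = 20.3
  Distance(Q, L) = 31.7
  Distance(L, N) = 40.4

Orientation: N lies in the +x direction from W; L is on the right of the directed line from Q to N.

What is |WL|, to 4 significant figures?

14.65

Checks: |QL| = 31.70 ✓; |LN| = 40.40 ✓.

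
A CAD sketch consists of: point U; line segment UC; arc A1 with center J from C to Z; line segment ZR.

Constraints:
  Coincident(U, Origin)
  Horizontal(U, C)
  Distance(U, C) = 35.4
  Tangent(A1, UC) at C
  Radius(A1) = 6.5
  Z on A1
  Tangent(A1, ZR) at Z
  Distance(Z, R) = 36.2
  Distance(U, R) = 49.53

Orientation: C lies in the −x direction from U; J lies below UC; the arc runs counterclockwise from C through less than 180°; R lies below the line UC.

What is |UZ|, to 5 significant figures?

42.318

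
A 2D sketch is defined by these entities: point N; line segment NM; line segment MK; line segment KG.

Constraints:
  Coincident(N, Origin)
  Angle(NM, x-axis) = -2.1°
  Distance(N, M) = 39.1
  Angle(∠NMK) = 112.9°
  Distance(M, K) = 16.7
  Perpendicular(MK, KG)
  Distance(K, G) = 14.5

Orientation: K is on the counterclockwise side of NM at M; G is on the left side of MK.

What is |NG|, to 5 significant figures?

38.491

∠NMK = 112.9°, so MK runs at -2.1° + (180° − 112.9°) = 65.000° from the x-axis; with |MK| = 16.7, K = M + 16.7·(cos 65.000°, sin 65.000°) = (46.131, 13.703). MK is perpendicular to KG; with |KG| = 14.5 on the left of MK, G = K + 14.5·(-0.90631, 0.42262) = (32.990, 19.831). Then |NG| = |G − N| = 38.491.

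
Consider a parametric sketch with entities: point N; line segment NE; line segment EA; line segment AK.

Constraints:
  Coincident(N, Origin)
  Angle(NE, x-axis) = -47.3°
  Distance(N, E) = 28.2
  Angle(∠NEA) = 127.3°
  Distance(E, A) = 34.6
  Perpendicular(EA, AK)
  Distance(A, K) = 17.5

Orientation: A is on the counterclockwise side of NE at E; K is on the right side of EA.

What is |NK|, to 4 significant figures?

65.32

N is at the origin; NE runs at -47.3° with length 28.2, so E = 28.2·(cos -47.3°, sin -47.3°) = (19.12, -20.72). ∠NEA = 127.3°, so EA runs at -47.3° + (180° − 127.3°) = 5.400° from the x-axis; with |EA| = 34.6, A = E + 34.6·(cos 5.400°, sin 5.400°) = (53.57, -17.47). EA ⟂ AK; with |AK| = 17.5 on the right of EA, K = A + 17.5·(0.09411, -0.9956) = (55.22, -34.89). Then |NK| = |K − N| = 65.32.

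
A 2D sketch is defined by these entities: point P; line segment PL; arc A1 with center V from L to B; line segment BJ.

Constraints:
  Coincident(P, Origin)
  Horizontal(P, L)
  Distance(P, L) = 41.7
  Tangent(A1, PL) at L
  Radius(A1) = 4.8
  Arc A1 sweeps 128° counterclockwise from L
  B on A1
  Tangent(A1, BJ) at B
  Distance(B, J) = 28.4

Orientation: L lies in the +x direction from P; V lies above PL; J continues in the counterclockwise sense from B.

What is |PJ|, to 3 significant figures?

41.1

P is at the origin; PL is horizontal with |PL| = 41.7 and L on the +x side, so L = (41.7, 0.00). A1 meets PL tangentially, so VL is at right angles to PL, so V = L + (0, 4.8) = (41.7, 4.80). On A1, L sits at bearing -90° from V; a 128° counterclockwise sweep puts B at bearing 38°, so B = V + 4.8·(cos 38°, sin 38°) = (45.5, 7.76). Since A1 is tangent to BJ there, VB ⟂ BJ, so BJ runs along (−sin 38°, cos 38°); with |BJ| = 28.4, J = (28.0, 30.1). Then |PJ| = |J − P| = 41.1.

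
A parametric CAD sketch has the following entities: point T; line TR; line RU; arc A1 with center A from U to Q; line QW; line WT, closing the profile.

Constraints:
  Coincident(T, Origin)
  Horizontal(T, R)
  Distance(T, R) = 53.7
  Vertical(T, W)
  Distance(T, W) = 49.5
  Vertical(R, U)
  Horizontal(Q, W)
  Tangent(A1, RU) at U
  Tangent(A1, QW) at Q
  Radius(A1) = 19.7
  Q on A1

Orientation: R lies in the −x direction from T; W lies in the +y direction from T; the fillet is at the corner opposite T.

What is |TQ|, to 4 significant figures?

60.05

T is at the origin; TR is horizontal with |TR| = 53.7 and R on the −x side, so R = (-53.70, 0.000). T and W share the same x with |TW| = 49.5 and W on the +y side, so W = (0.000, 49.50). The virtual corner opposite T is at (-53.70, 49.50). Tangency of A1 to RU means the radius AU is perpendicular to RU and tangency of A1 to QW means the radius AQ is perpendicular to QW, with radius 19.7, so the center A sits 19.7 in from both sides at A = (-34.00, 29.80). That places the tangent points at U = (-53.70, 29.80) on RU and Q = (-34.00, 49.50) on QW. Then |TQ| = |Q − T| = 60.05.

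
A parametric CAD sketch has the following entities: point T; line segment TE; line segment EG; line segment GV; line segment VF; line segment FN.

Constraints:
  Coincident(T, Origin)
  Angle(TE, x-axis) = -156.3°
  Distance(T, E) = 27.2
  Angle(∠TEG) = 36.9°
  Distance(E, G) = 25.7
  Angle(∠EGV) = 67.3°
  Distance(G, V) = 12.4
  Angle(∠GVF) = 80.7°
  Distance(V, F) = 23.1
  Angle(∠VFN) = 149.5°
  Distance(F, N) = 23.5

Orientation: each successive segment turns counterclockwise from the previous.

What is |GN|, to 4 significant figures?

41.35

T is at the origin; TE runs at -156.3° with length 27.2, so E = (-24.91, -10.93). ∠TEG = 36.9° gives EG at -13.20° from the x-axis; with |EG| = 25.7, G = (0.1150, -16.80). ∠EGV = 67.3° gives GV at 99.50° from the x-axis; with |GV| = 12.4, V = (-1.932, -4.572). ∠GVF = 80.7° gives VF at -161.2° from the x-axis; with |VF| = 23.1, F = (-23.80, -12.02). ∠VFN = 149.5° gives FN at -130.7° from the x-axis; with |FN| = 23.5, N = (-39.12, -29.83). Then |GN| = |N − G| = 41.35.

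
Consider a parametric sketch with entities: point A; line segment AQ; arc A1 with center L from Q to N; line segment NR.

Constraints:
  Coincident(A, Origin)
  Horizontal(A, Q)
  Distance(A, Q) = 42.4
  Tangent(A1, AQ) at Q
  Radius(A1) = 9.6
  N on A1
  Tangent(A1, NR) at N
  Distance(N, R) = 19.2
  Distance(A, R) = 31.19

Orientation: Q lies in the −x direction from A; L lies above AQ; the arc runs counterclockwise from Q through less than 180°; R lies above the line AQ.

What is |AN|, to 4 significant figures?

34.68

A is at the origin; A and Q share the same y with |AQ| = 42.4 and Q on the −x side, so Q = (-42.40, 0.000). Since A1 is tangent to AQ there, LQ ⟂ AQ, so L = Q + (0, 9.6) = (-42.40, 9.600). Since LN ⟂ NR (tangency), |LR| = √(9.6² + 19.2²) = 21.47 regardless of where N sits on A1. So R lies on both circle(A, 31.19) and circle(L, 21.47); the above-AQ intersection is R = (-23.75, 20.22). N is the foot of the tangent from R: N = (-34.42, 4.263).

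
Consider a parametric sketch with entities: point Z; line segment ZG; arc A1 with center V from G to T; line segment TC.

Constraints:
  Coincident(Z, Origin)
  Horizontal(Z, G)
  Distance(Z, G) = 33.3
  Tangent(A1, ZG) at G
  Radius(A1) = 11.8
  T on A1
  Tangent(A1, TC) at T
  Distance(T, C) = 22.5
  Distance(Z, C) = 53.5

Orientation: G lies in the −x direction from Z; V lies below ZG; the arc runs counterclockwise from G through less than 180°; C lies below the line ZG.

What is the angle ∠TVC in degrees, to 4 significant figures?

62.33°

Checks: Z = (0.00, 0.00) ✓; ∠(VG, GZ) = 90.00° ✓; |VT| = 11.80 ✓; ∠(VT, TC) = 90.00° ✓; |TC| = 22.50 ✓; |ZC| = 53.50 ✓.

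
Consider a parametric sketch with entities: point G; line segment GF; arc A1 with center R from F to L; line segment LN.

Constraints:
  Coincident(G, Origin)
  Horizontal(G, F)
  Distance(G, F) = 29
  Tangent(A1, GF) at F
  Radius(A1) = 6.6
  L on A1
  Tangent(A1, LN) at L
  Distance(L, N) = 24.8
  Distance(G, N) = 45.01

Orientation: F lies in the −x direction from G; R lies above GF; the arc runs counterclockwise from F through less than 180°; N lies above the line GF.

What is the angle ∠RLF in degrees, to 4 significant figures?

34.74°

G is at the origin; G and F share the same y with |GF| = 29.0 and F on the −x side, so F = (-29.00, 0.000). The tangent condition forces RF to be normal to GF, so R = F + (0, 6.6) = (-29.00, 6.600). Since RL ⟂ LN (tangency), |RN| = √(6.6² + 24.8²) = 25.66 regardless of where L sits on A1. So N lies on both circle(G, 45.01) and circle(R, 25.66); the above-GF intersection is N = (-31.51, 32.14). L is the foot of the tangent from N: L = (-22.82, 8.913).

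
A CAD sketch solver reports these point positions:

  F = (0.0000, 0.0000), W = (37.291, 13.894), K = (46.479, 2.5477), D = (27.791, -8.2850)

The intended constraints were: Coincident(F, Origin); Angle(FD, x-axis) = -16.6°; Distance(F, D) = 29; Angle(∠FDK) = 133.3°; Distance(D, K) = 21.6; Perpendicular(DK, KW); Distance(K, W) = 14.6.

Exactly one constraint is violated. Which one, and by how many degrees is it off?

Perpendicular(DK, KW) — off by 8.90°.

F = (0.00, 0.00) ✓; FD at -16.60° ✓; |FD| = 29.00 ✓; ∠FDK = 133.3° ✓; |DK| = 21.60 ✓; ∠(DK, KW) = 98.90° ✗; |KW| = 14.60 ✓.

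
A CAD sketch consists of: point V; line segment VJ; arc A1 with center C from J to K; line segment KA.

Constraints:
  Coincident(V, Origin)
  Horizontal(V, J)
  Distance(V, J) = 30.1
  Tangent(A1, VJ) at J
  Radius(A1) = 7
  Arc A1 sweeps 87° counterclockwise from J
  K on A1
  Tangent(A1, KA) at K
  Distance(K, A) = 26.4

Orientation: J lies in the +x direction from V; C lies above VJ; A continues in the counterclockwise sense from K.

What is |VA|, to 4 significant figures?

50.68

V is at the origin; VJ is horizontal with |VJ| = 30.1 and J on the +x side, so J = (30.10, 0.000). The tangent condition forces CJ to be normal to VJ, so C = J + (0, 7) = (30.10, 7.000). On A1, J sits at bearing -90° from C; an 87° counterclockwise sweep puts K at bearing -3°, so K = C + 7.0·(cos -3°, sin -3°) = (37.09, 6.634). Since A1 is tangent to KA there, CK ⟂ KA, so KA runs along (−sin -3°, cos -3°); with |KA| = 26.4, A = (38.47, 33.00). Then |VA| = |A − V| = 50.68.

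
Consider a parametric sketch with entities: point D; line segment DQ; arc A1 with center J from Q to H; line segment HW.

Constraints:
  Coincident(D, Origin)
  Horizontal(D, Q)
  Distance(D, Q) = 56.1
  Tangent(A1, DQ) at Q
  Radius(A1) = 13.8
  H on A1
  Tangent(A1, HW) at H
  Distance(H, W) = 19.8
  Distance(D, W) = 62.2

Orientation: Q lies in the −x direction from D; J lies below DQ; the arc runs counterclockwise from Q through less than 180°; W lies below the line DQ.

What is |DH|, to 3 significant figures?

69.4

Checks: D.y = 0.00, Q.y = 0.00 ✓; |JH| = 13.80 ✓; ∠(JH, HW) = 90.00° ✓; |HW| = 19.80 ✓; |DW| = 62.20 ✓.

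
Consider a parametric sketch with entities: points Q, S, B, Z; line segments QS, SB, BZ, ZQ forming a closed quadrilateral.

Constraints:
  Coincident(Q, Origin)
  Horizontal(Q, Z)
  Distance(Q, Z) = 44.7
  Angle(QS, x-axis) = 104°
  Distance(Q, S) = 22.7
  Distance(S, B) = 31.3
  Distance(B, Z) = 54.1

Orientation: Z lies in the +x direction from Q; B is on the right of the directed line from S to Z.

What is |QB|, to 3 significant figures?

12.6

Checks: |SB| = 31.30 ✓; |BZ| = 54.10 ✓.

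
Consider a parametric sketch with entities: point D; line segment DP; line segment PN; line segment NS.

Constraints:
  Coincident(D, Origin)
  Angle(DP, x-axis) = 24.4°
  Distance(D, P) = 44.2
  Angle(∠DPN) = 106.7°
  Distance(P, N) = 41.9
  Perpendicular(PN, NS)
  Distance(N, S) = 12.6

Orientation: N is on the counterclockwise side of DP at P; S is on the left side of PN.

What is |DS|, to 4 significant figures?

62.17

∠DPN = 106.7°, so PN runs at 24.4° + (180° − 106.7°) = 97.70° from the x-axis; with |PN| = 41.9, N = P + 41.9·(cos 97.70°, sin 97.70°) = (34.64, 59.78). PN is perpendicular to NS; with |NS| = 12.6 on the left of PN, S = N + 12.6·(-0.9910, -0.1340) = (22.15, 58.09). Then |DS| = |S − D| = 62.17.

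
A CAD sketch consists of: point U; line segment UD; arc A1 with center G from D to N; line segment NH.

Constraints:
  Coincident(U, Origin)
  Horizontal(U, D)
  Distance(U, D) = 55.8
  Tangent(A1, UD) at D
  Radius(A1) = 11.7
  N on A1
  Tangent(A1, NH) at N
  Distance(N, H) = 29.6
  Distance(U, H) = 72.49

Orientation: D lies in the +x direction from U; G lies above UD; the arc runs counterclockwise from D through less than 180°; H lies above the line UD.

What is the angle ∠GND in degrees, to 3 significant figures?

36.2°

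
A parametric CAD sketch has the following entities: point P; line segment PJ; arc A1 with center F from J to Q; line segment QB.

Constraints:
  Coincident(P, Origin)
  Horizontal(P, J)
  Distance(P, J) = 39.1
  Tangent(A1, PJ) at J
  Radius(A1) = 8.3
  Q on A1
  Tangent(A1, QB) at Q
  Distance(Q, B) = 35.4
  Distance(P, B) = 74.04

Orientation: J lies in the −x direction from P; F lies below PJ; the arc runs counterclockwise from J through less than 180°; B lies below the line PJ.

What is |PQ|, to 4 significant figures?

45.88

P is at the origin; PJ is horizontal with |PJ| = 39.1 and J on the −x side, so J = (-39.10, 0.000). The tangent condition forces FJ to be normal to PJ, so F = J + (0, -8.3) = (-39.10, -8.300). Since FQ ⟂ QB (tangency), |FB| = √(8.3² + 35.4²) = 36.36 regardless of where Q sits on A1. So B lies on both circle(P, 74.04) and circle(F, 36.36); the below-PJ intersection is B = (-66.89, -31.75). Q is the foot of the tangent from B: Q = (-45.76, -3.347).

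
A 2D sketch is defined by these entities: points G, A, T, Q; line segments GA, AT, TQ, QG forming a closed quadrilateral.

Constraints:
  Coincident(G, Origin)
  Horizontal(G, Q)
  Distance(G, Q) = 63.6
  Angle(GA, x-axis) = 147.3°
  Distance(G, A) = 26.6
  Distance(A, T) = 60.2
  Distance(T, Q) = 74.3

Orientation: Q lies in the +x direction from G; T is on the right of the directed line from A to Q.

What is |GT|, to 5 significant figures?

40.897

Checks: |AT| = 60.20 ✓; |TQ| = 74.30 ✓.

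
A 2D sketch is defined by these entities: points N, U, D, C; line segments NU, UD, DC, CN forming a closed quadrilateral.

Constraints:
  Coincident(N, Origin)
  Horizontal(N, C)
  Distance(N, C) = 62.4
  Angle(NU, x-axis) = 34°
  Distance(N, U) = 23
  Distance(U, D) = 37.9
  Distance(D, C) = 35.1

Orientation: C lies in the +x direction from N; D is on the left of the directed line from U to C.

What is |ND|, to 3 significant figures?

60.9

Checks: |NC| = 62.40 ✓; |NU| = 23.00 ✓; |UD| = 37.90 ✓; |DC| = 35.10 ✓.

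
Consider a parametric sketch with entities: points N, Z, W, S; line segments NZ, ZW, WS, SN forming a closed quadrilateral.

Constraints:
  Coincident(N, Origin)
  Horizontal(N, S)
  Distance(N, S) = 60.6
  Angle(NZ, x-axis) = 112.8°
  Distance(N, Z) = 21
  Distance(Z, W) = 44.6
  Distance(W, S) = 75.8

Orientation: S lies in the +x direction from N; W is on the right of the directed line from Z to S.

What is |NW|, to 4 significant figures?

27.42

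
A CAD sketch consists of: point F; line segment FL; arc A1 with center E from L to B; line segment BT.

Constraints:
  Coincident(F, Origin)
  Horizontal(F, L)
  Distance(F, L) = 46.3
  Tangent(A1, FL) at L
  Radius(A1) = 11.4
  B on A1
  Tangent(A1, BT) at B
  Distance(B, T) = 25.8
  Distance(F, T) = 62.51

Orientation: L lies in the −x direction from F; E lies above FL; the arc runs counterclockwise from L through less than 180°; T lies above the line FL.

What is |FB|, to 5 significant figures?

39.945

F is at the origin; FL is horizontal with |FL| = 46.3 and L on the −x side, so L = (-46.300, 0.0000). A1 meets FL tangentially, so EL is at right angles to FL, so E = L + (0, 11.4) = (-46.300, 11.400). Since EB ⟂ BT (tangency), |ET| = √(11.4² + 25.8²) = 28.206 regardless of where B sits on A1. So T lies on both circle(F, 62.51) and circle(E, 28.206); the above-FL intersection is T = (-48.427, 39.526). B is the foot of the tangent from T: B = (-36.250, 16.781).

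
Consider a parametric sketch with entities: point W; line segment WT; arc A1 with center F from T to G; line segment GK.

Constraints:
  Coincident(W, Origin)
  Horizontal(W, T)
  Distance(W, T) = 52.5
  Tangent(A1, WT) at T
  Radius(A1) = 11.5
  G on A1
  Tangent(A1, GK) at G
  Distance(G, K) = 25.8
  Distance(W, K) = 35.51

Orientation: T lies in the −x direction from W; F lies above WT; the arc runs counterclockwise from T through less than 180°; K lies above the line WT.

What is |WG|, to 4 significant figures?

44.04

W is at the origin; WT is horizontal with |WT| = 52.5 and T on the −x side, so T = (-52.50, 0.000). The tangent condition forces FT to be normal to WT, so F = T + (0, 11.5) = (-52.50, 11.50). Since FG ⟂ GK (tangency), |FK| = √(11.5² + 25.8²) = 28.25 regardless of where G sits on A1. So K lies on both circle(W, 35.51) and circle(F, 28.25); the above-WT intersection is K = (-26.82, 23.27). G is the foot of the tangent from K: G = (-43.87, 3.903).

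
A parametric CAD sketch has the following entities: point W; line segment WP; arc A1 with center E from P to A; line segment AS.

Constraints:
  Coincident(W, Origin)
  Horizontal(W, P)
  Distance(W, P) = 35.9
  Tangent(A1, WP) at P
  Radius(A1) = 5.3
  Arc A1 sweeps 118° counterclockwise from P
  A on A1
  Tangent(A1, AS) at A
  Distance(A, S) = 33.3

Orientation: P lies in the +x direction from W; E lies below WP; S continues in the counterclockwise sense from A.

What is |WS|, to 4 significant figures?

59.82

W is at the origin; W and P share the same y with |WP| = 35.9 and P on the +x side, so P = (35.90, 0.000). Tangency of A1 to WP means the radius EP is perpendicular to WP, so E = P + (0, -5.3) = (35.90, -5.300). On A1, P sits at bearing 90° from E; a 118° counterclockwise sweep puts A at bearing 208°, so A = E + 5.3·(cos 208°, sin 208°) = (31.22, -7.788). A1 meets AS tangentially, so EA is at right angles to AS, so AS runs along (−sin 208°, cos 208°); with |AS| = 33.3, S = (46.85, -37.19). Then |WS| = |S − W| = 59.82.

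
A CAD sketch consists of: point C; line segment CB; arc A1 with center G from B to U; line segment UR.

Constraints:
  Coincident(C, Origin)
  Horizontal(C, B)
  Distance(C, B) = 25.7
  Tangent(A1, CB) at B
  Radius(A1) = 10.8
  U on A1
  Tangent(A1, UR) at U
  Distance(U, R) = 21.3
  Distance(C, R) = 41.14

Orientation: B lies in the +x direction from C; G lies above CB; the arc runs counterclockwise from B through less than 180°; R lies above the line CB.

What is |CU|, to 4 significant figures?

38.51

C is at the origin; CB is horizontal with |CB| = 25.7 and B on the +x side, so B = (25.70, 0.000). Since A1 is tangent to CB there, GB ⟂ CB, so G = B + (0, 10.8) = (25.70, 10.80). Since GU ⟂ UR (tangency), |GR| = √(10.8² + 21.3²) = 23.88 regardless of where U sits on A1. So R lies on both circle(C, 41.14) and circle(G, 23.88); the above-CB intersection is R = (22.47, 34.46). U is the foot of the tangent from R: U = (34.58, 16.94).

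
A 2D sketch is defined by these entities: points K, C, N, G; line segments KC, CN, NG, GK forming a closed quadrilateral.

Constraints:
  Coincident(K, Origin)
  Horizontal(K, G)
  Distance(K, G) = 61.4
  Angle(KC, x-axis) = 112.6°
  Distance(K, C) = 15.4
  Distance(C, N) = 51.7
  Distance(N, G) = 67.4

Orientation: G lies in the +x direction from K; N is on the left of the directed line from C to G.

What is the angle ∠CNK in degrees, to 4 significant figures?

12.35°

Checks: |CN| = 51.70 ✓; |NG| = 67.40 ✓.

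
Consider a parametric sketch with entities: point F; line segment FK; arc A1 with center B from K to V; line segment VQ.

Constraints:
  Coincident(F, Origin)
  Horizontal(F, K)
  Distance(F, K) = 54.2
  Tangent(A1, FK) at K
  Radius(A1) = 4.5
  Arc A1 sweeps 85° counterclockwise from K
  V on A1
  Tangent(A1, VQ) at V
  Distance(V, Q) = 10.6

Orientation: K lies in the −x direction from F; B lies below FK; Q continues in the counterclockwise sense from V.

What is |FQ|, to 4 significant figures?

61.38

On A1, K sits at bearing 90° from B; an 85° counterclockwise sweep puts V at bearing 175°, so V = B + 4.5·(cos 175°, sin 175°) = (-58.68, -4.108). Tangency of A1 to VQ means the radius BV is perpendicular to VQ, so VQ runs along (−sin 175°, cos 175°); with |VQ| = 10.6, Q = (-59.61, -14.67). Then |FQ| = |Q − F| = 61.38.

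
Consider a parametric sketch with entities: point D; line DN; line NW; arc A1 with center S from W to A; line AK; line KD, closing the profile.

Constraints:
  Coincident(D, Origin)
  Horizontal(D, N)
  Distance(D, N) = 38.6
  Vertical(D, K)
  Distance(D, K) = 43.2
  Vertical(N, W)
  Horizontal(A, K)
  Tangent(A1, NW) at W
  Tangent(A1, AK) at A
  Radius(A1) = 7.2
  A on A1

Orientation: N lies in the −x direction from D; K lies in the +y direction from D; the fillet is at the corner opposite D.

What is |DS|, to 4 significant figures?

47.77

D is at the origin; DN is horizontal with |DN| = 38.6 and N on the −x side, so N = (-38.60, 0.000). DK is vertical with |DK| = 43.2 and K on the +y side, so K = (0.000, 43.20). The virtual corner opposite D is at (-38.60, 43.20). Tangency of A1 to NW means the radius SW is perpendicular to NW and the tangent condition forces SA to be normal to AK, with radius 7.2, so the center S sits 7.2 in from both sides at S = (-31.40, 36.00). Then |DS| = |S − D| = 47.77.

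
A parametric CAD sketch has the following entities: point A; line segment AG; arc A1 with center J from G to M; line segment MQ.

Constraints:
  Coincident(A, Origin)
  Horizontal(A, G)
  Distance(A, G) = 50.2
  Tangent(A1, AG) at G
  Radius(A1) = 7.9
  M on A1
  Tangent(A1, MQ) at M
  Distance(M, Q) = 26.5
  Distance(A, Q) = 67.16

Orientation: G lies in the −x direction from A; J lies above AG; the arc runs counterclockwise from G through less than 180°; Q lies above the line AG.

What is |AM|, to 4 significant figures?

45.16

A is at the origin; AG is horizontal with |AG| = 50.2 and G on the −x side, so G = (-50.20, 0.000). Since A1 is tangent to AG there, JG ⟂ AG, so J = G + (0, 7.9) = (-50.20, 7.900). Since JM ⟂ MQ (tangency), |JQ| = √(7.9² + 26.5²) = 27.65 regardless of where M sits on A1. So Q lies on both circle(A, 67.16) and circle(J, 27.65); the above-AG intersection is Q = (-57.59, 34.55). M is the foot of the tangent from Q: M = (-43.51, 12.10).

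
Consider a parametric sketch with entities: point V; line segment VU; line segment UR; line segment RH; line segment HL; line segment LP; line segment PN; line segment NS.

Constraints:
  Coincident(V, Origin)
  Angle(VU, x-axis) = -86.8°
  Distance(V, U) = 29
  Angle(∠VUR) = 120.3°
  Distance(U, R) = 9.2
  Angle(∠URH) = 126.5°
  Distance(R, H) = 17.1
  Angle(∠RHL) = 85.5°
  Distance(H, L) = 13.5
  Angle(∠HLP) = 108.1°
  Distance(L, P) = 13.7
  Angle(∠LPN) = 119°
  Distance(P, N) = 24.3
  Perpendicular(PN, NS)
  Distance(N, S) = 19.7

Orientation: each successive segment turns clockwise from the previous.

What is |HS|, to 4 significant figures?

21.86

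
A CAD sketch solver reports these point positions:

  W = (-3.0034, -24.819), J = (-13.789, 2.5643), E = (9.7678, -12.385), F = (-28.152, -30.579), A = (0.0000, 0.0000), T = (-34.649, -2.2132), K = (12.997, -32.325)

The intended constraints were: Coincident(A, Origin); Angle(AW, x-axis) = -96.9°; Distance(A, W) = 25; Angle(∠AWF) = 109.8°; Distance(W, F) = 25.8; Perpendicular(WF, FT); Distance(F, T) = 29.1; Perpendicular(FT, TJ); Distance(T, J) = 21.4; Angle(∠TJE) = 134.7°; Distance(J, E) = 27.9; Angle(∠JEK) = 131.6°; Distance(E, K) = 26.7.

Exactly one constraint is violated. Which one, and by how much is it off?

Distance(E, K) = 26.7 — off by 6.50.

A = (0.00, 0.00) ✓; AW at -96.90° ✓; |AW| = 25.00 ✓; ∠AWF = 109.8° ✓; |WF| = 25.80 ✓; ∠(WF, FT) = 90.00° ✓; |FT| = 29.10 ✓; ∠(FT, TJ) = 90.00° ✓; |TJ| = 21.40 ✓; ∠TJE = 134.7° ✓; |JE| = 27.90 ✓; ∠JEK = 131.6° ✓; |EK| = 20.20 ✗.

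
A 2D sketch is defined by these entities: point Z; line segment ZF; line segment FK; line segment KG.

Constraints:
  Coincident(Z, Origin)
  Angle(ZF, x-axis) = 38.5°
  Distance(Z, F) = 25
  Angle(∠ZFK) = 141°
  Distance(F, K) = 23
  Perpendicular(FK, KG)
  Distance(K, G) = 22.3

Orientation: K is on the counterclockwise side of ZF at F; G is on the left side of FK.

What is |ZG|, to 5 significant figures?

42.934

Z is at the origin; ZF runs at 38.5° with length 25.0, so F = 25.0·(cos 38.5°, sin 38.5°) = (19.565, 15.563). ∠ZFK = 141.0°, so FK runs at 38.5° + (180° − 141.0°) = 77.500° from the x-axis; with |FK| = 23.0, K = F + 23.0·(cos 77.500°, sin 77.500°) = (24.543, 38.018). FK is perpendicular to KG; with |KG| = 22.3 on the left of FK, G = K + 22.3·(-0.97630, 0.21644) = (2.7719, 42.844). Then |ZG| = |G − Z| = 42.934.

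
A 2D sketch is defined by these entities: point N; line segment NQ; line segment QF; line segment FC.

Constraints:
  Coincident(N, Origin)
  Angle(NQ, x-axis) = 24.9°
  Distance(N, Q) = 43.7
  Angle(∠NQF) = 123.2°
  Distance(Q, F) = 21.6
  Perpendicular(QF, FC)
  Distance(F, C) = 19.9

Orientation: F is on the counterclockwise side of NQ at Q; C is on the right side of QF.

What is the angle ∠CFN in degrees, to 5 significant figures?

128.77°

N is at the origin; NQ runs at 24.9° with length 43.7, so Q = 43.7·(cos 24.9°, sin 24.9°) = (39.638, 18.399). ∠NQF = 123.2°, so QF runs at 24.9° + (180° − 123.2°) = 81.700° from the x-axis; with |QF| = 21.6, F = Q + 21.6·(cos 81.700°, sin 81.700°) = (42.756, 39.773). The perpendicularity gives FC at right angles to QF; with |FC| = 19.9 on the right of QF, C = F + 19.9·(0.98953, -0.14436) = (62.447, 36.900). Then cos ∠CFN = FC·FN / (|FC||FN|), giving 128.77°.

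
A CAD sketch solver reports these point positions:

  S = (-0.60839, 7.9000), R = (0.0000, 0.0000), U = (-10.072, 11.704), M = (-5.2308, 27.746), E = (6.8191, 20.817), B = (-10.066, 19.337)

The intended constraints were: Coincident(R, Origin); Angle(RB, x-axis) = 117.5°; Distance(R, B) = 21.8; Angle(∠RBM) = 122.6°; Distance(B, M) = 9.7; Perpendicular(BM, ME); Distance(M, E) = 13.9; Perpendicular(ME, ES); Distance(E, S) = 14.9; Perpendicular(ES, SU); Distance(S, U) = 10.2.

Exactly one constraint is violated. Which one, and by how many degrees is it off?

Perpendicular(ES, SU) — off by 8.00°.

R = (0.00, 0.00) ✓; RB at 117.5° ✓; |RB| = 21.80 ✓; ∠RBM = 122.6° ✓; |BM| = 9.700 ✓; ∠(BM, ME) = 90.00° ✓; |ME| = 13.90 ✓; ∠(ME, ES) = 90.00° ✓; |ES| = 14.90 ✓; ∠(ES, SU) = 82.00° ✗; |SU| = 10.20 ✓.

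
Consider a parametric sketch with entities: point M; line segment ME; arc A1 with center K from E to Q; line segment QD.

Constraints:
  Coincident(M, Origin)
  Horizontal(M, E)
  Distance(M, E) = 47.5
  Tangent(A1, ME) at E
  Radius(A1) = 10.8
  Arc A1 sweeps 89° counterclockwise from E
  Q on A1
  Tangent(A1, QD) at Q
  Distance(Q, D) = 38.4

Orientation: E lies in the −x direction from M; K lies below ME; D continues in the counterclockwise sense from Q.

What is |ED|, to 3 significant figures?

50.3

On A1, E sits at bearing 90° from K; an 89° counterclockwise sweep puts Q at bearing 179°, so Q = K + 10.8·(cos 179°, sin 179°) = (-58.3, -10.6). A1 meets QD tangentially, so KQ is at right angles to QD, so QD runs along (−sin 179°, cos 179°); with |QD| = 38.4, D = (-59.0, -49.0). Then |ED| = |D − E| = 50.3.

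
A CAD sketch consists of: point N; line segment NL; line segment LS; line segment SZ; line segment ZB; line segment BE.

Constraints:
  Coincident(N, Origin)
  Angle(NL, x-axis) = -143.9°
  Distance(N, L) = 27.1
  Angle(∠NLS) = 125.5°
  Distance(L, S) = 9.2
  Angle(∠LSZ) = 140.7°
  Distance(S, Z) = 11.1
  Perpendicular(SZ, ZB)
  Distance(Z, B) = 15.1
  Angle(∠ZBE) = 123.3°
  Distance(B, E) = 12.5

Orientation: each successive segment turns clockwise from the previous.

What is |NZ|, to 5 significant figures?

36.742

∠NLS = 125.5° gives LS at 161.60° from the x-axis; with |LS| = 9.2, S = (-30.626, -13.063). ∠LSZ = 140.7° gives SZ at 122.30° from the x-axis; with |SZ| = 11.1, Z = (-36.557, -3.6808). Then |NZ| = |Z − N| = 36.742.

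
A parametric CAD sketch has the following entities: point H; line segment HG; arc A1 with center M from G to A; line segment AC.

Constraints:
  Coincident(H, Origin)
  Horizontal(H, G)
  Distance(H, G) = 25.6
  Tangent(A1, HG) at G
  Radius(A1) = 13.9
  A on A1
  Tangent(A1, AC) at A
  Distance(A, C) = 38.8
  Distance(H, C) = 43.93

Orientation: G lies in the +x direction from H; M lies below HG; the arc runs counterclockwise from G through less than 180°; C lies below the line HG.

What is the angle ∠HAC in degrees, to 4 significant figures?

99.17°

Checks: H = (0.00, 0.00) ✓; ∠(MG, GH) = 90.00° ✓; |MG| = 13.90 ✓; |MA| = 13.90 ✓; ∠(MA, AC) = 90.00° ✓; |AC| = 38.80 ✓; |HC| = 43.93 ✓.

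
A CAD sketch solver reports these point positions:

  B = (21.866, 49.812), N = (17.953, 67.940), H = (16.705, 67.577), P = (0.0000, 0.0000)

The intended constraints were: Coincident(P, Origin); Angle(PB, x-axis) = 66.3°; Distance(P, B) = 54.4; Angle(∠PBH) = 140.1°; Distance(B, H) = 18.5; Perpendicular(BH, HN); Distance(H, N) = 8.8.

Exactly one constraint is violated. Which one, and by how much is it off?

Distance(H, N) = 8.8 — off by 7.50.

P = (0.00, 0.00) ✓; PB at 66.30° ✓; |PB| = 54.40 ✓; ∠PBH = 140.1° ✓; |BH| = 18.50 ✓; ∠(BH, HN) = 89.98° ✓; |HN| = 1.300 ✗.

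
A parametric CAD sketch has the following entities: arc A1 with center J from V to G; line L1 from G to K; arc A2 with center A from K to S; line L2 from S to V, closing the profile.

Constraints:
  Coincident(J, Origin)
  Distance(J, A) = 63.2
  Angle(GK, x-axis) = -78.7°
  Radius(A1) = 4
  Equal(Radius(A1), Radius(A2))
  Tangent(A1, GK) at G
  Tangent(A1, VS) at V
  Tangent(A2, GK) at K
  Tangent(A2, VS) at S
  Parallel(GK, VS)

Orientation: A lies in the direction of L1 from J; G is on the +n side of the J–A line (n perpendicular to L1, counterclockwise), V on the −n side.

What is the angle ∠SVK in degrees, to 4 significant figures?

7.214°

The slot axis is L1's direction at -78.7°, so u = (cos -78.7°, sin -78.7°) = (0.1959, -0.9806) and n = (−sin -78.7°, cos -78.7°) = (0.9806, 0.1959). J is at the origin and A lies 63.2 along u from J, so A = 63.2·u = (12.38, -61.97). Tangency of A1 to both parallel lines with radius 4.0 puts G and V at J ± 4.0·n: G = (3.922, 0.7838), V = (-3.922, -0.7838). Equal radii place K and S the same way about A: K = A + 4.0·n = (16.31, -61.19), S = A − 4.0·n = (8.461, -62.76). Then cos ∠SVK = VS·VK / (|VS||VK|), giving 7.214°.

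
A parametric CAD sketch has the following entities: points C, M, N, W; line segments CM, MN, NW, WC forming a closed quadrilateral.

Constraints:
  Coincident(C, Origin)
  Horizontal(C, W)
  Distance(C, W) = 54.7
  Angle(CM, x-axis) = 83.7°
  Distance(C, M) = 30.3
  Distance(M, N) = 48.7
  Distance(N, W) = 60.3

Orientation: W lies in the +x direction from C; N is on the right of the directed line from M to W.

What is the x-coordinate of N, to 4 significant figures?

-2.789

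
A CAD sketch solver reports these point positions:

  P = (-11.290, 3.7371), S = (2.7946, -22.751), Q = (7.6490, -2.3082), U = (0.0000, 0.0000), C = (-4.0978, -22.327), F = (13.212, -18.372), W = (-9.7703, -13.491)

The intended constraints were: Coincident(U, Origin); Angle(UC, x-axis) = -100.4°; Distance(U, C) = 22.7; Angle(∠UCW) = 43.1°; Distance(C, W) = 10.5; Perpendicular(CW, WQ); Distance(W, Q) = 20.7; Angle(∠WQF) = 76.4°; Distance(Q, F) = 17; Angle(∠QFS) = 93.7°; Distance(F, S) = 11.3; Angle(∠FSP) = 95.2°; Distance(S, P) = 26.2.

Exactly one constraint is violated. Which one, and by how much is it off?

Distance(S, P) = 26.2 — off by 3.80.

U = (0.00, 0.00) ✓; UC at -100.4° ✓; |UC| = 22.70 ✓; ∠UCW = 43.10° ✓; |CW| = 10.50 ✓; ∠(CW, WQ) = 90.00° ✓; |WQ| = 20.70 ✓; ∠WQF = 76.40° ✓; |QF| = 17.00 ✓; ∠QFS = 93.70° ✓; |FS| = 11.30 ✓; ∠FSP = 95.20° ✓; |SP| = 30.00 ✗.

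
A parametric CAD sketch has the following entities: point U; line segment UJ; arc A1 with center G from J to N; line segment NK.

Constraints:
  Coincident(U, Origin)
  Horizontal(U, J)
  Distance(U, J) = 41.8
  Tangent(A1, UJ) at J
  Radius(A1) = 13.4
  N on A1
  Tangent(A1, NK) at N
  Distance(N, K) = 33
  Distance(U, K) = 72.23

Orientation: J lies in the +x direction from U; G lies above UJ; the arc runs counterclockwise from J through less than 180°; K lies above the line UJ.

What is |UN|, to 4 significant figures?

56.78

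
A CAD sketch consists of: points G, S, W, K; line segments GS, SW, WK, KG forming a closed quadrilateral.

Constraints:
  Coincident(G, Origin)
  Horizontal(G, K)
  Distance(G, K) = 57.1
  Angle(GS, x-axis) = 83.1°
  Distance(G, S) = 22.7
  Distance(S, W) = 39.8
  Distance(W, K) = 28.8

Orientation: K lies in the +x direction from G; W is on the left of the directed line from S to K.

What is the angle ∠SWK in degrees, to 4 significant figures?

117.3°

G is at the origin; GK is horizontal with |GK| = 57.1 and K in +x, so K = (57.1, 0). GS runs at 83.1° with |GS| = 22.7, so S = (2.727, 22.54). W is determined by |SW| = 39.8 and |WK| = 28.8 together: it lies at the intersection of circle(S, 39.8) and circle(K, 28.8). With |SK| = 58.86, the foot of the radical line on SK is 35.84 from S and the perpendicular offset is √(39.8² − 35.84²) = 17.31. Taking the left-of-SK solution: W = (42.46, 24.80).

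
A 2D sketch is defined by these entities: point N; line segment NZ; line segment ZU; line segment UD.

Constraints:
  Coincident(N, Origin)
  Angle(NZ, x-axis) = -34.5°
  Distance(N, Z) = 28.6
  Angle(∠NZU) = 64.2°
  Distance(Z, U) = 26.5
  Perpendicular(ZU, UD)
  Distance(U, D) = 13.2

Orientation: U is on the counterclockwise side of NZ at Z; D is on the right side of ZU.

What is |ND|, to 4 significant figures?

41.41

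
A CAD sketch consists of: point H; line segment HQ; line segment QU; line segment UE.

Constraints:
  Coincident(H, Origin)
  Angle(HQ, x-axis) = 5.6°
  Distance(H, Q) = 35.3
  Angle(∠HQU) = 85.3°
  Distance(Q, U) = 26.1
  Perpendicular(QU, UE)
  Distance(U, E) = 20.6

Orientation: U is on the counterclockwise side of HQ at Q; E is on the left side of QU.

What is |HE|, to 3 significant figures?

27.4

H is at the origin; HQ runs at 5.6° with length 35.3, so Q = 35.3·(cos 5.6°, sin 5.6°) = (35.1, 3.44). ∠HQU = 85.3°, so QU runs at 5.6° + (180° − 85.3°) = 100° from the x-axis; with |QU| = 26.1, U = Q + 26.1·(cos 100°, sin 100°) = (30.5, 29.1). QU ⟂ UE; with |UE| = 20.6 on the left of QU, E = U + 20.6·(-0.984, -0.179) = (10.2, 25.4). Then |HE| = |E − H| = 27.4.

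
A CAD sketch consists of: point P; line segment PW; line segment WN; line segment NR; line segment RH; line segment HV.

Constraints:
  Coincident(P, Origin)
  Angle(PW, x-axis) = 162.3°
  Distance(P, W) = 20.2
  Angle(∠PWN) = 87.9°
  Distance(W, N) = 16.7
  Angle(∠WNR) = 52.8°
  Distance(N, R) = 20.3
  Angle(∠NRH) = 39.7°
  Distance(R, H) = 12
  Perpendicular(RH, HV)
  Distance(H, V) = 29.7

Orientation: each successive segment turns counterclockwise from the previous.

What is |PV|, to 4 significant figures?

37.11

P is at the origin; PW runs at 162.3° with length 20.2, so W = (-19.24, 6.141). ∠PWN = 87.9° gives WN at -105.6° from the x-axis; with |WN| = 16.7, N = (-23.73, -9.943). ∠WNR = 52.8° gives NR at 21.60° from the x-axis; with |NR| = 20.3, R = (-4.860, -2.470). ∠NRH = 39.7° gives RH at 161.9° from the x-axis; with |RH| = 12.0, H = (-16.27, 1.258). The perpendicularity gives HV at right angles to RH, so HV runs at -108.1°; with |HV| = 29.7, V = (-25.49, -26.97). Then |PV| = |V − P| = 37.11.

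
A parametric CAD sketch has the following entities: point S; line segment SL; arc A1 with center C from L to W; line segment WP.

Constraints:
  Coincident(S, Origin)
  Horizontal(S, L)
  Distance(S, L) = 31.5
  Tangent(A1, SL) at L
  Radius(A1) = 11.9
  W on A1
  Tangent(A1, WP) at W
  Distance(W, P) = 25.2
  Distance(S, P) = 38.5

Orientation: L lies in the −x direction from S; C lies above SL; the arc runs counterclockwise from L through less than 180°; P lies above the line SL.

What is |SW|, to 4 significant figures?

22.18

Checks: |CW| = 11.90 ✓; ∠(CW, WP) = 90.00° ✓; |WP| = 25.20 ✓; |SP| = 38.50 ✓.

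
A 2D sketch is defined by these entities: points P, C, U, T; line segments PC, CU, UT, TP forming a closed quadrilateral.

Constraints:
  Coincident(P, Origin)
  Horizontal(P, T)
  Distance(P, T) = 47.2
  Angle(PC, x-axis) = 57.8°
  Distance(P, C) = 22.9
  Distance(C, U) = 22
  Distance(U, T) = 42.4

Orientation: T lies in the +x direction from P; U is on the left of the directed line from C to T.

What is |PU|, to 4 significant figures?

44.84

Checks: |CU| = 22.00 ✓; |UT| = 42.40 ✓.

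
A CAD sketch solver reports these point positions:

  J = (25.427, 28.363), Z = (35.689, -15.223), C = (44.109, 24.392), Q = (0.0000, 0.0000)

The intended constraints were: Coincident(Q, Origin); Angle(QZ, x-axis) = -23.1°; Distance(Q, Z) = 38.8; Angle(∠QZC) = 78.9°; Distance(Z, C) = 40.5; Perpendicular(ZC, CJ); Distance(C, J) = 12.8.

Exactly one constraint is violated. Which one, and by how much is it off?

Distance(C, J) = 12.8 — off by 6.30.

Q = (0.00, 0.00) ✓; QZ at -23.10° ✓; |QZ| = 38.80 ✓; ∠QZC = 78.90° ✓; |ZC| = 40.50 ✓; ∠(ZC, CJ) = 90.00° ✓; |CJ| = 19.10 ✗.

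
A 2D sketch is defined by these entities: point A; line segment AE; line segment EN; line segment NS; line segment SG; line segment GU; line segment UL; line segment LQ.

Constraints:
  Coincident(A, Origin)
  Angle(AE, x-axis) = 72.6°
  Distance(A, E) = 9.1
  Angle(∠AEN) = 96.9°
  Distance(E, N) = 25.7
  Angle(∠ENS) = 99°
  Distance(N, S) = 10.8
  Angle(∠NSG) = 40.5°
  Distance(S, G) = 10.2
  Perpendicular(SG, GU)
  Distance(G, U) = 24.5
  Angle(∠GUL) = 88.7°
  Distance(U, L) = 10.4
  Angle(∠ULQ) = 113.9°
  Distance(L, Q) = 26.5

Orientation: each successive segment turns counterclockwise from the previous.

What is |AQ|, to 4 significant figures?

37.24

∠GUL = 88.7° gives UL at -162.5° from the x-axis; with |UL| = 10.4, L = (-33.59, 33.48). ∠ULQ = 113.9° gives LQ at -96.40° from the x-axis; with |LQ| = 26.5, Q = (-36.54, 7.144). Then |AQ| = |Q − A| = 37.24.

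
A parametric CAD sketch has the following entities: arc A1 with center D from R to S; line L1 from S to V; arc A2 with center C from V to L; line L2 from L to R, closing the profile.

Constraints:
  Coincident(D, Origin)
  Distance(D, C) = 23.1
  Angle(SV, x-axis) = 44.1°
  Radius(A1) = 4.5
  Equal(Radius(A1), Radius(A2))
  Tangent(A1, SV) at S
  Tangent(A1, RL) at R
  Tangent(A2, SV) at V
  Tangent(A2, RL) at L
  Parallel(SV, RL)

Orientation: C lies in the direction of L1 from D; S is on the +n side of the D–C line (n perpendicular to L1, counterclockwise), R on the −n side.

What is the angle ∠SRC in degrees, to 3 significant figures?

79.0°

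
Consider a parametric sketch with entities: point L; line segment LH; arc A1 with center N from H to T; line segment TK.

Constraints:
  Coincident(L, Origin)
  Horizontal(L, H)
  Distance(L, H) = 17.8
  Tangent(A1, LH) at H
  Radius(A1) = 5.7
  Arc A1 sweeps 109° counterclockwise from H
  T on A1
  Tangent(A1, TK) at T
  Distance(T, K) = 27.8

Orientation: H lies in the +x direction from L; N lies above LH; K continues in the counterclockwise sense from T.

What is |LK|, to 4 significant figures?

36.68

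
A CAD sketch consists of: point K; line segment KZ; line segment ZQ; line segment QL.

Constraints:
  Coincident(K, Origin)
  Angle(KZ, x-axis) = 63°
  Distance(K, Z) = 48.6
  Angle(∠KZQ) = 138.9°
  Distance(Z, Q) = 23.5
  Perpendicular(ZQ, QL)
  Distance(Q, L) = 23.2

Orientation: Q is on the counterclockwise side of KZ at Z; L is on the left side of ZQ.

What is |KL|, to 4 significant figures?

60.76

∠KZQ = 138.9°, so ZQ runs at 63.0° + (180° − 138.9°) = 104.1° from the x-axis; with |ZQ| = 23.5, Q = Z + 23.5·(cos 104.1°, sin 104.1°) = (16.34, 66.09). ZQ is perpendicular to QL; with |QL| = 23.2 on the left of ZQ, L = Q + 23.2·(-0.9699, -0.2436) = (-6.162, 60.44). Then |KL| = |L − K| = 60.76.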